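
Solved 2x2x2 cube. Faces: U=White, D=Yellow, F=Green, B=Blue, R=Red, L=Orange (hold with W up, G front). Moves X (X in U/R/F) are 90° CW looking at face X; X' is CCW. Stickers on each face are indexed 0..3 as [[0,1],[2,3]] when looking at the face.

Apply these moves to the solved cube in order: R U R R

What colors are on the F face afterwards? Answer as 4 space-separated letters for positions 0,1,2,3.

After move 1 (R): R=RRRR U=WGWG F=GYGY D=YBYB B=WBWB
After move 2 (U): U=WWGG F=RRGY R=WBRR B=OOWB L=GYOO
After move 3 (R): R=RWRB U=WRGY F=RBGB D=YWYO B=GOWB
After move 4 (R): R=RRBW U=WBGB F=RWGO D=YWYG B=YORB
Query: F face = RWGO

Answer: R W G O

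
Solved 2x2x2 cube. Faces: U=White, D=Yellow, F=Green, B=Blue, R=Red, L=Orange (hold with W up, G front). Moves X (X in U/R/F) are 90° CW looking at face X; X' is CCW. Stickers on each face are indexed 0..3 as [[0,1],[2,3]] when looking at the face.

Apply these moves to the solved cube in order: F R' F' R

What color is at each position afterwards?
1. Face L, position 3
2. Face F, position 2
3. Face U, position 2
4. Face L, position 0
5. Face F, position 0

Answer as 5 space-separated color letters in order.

After move 1 (F): F=GGGG U=WWOO R=WRWR D=RRYY L=OYOY
After move 2 (R'): R=RRWW U=WBOB F=GWGO D=RGYG B=YBRB
After move 3 (F'): F=WOGG U=WBRW R=GRRW D=YYYG L=OBOO
After move 4 (R): R=RGWR U=WORG F=WYGG D=YRYY B=WBBB
Query 1: L[3] = O
Query 2: F[2] = G
Query 3: U[2] = R
Query 4: L[0] = O
Query 5: F[0] = W

Answer: O G R O W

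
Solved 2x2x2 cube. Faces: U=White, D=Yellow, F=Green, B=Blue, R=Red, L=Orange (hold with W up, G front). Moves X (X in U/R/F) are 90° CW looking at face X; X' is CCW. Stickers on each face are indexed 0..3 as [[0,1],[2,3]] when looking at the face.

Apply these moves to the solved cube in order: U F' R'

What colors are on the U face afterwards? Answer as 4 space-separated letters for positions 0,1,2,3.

Answer: W B B O

Derivation:
After move 1 (U): U=WWWW F=RRGG R=BBRR B=OOBB L=GGOO
After move 2 (F'): F=RGRG U=WWBR R=YBYR D=GOYY L=GWOW
After move 3 (R'): R=BRYY U=WBBO F=RWRR D=GGYG B=YOOB
Query: U face = WBBO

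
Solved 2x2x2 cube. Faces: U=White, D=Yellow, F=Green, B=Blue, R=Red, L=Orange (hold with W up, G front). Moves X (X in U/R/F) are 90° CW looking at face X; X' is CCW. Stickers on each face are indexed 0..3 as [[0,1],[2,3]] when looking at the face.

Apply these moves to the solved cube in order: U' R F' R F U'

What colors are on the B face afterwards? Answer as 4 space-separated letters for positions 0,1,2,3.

After move 1 (U'): U=WWWW F=OOGG R=GGRR B=RRBB L=BBOO
After move 2 (R): R=RGRG U=WOWG F=OYGY D=YBYR B=WRWB
After move 3 (F'): F=YYOG U=WORR R=BGYG D=BOYR L=BGOW
After move 4 (R): R=YBGG U=WYRG F=YOOR D=BWYW B=RROB
After move 5 (F): F=OYRO U=WYWG R=RBGG D=GYYW L=BBOW
After move 6 (U'): U=YGWW F=BBRO R=OYGG B=RBOB L=RROW
Query: B face = RBOB

Answer: R B O B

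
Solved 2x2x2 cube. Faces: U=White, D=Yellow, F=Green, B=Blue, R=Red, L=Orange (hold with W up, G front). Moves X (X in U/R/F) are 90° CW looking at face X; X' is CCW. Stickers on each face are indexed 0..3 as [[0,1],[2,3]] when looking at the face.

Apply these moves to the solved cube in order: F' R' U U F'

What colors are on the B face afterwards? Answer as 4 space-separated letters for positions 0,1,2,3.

After move 1 (F'): F=GGGG U=WWRR R=YRYR D=OOYY L=OWOW
After move 2 (R'): R=RRYY U=WBRB F=GWGR D=OGYG B=YBOB
After move 3 (U): U=RWBB F=RRGR R=YBYY B=OWOB L=GWOW
After move 4 (U): U=BRBW F=YBGR R=OWYY B=GWOB L=RROW
After move 5 (F'): F=BRYG U=BROY R=GWOY D=RWYG L=RWOB
Query: B face = GWOB

Answer: G W O B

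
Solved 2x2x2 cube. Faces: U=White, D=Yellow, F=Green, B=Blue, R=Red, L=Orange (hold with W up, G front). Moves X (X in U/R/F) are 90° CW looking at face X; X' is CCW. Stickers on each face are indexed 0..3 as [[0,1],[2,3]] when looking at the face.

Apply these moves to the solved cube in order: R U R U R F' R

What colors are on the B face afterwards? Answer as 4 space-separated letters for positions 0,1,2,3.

After move 1 (R): R=RRRR U=WGWG F=GYGY D=YBYB B=WBWB
After move 2 (U): U=WWGG F=RRGY R=WBRR B=OOWB L=GYOO
After move 3 (R): R=RWRB U=WRGY F=RBGB D=YWYO B=GOWB
After move 4 (U): U=GWYR F=RWGB R=GORB B=GYWB L=RBOO
After move 5 (R): R=RGBO U=GWYB F=RWGO D=YWYG B=RYWB
After move 6 (F'): F=WORG U=GWRB R=WGYO D=BOYG L=RBOY
After move 7 (R): R=YWOG U=GORG F=WORG D=BWYR B=BYWB
Query: B face = BYWB

Answer: B Y W B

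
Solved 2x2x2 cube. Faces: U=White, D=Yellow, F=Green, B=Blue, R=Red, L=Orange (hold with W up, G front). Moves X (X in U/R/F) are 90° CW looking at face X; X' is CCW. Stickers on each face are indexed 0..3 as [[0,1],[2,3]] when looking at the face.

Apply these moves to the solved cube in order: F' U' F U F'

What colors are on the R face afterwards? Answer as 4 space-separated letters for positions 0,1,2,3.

After move 1 (F'): F=GGGG U=WWRR R=YRYR D=OOYY L=OWOW
After move 2 (U'): U=WRWR F=OWGG R=GGYR B=YRBB L=BBOW
After move 3 (F): F=GOGW U=WRWB R=WGRR D=YGYY L=BOOO
After move 4 (U): U=WWBR F=WGGW R=YRRR B=BOBB L=GOOO
After move 5 (F'): F=GWWG U=WWYR R=GRYR D=OOYY L=GROB
Query: R face = GRYR

Answer: G R Y R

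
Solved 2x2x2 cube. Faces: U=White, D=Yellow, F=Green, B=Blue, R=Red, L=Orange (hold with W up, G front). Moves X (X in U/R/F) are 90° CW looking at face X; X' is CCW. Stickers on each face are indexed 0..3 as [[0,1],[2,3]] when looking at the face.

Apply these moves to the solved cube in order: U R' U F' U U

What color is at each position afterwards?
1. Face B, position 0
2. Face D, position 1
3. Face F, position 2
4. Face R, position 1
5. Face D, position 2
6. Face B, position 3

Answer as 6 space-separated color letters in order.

Answer: R O B B Y B

Derivation:
After move 1 (U): U=WWWW F=RRGG R=BBRR B=OOBB L=GGOO
After move 2 (R'): R=BRBR U=WBWO F=RWGW D=YRYG B=YOYB
After move 3 (U): U=WWOB F=BRGW R=YOBR B=GGYB L=RWOO
After move 4 (F'): F=RWBG U=WWYB R=ROYR D=WOYG L=RBOO
After move 5 (U): U=YWBW F=ROBG R=GGYR B=RBYB L=RWOO
After move 6 (U): U=BYWW F=GGBG R=RBYR B=RWYB L=ROOO
Query 1: B[0] = R
Query 2: D[1] = O
Query 3: F[2] = B
Query 4: R[1] = B
Query 5: D[2] = Y
Query 6: B[3] = B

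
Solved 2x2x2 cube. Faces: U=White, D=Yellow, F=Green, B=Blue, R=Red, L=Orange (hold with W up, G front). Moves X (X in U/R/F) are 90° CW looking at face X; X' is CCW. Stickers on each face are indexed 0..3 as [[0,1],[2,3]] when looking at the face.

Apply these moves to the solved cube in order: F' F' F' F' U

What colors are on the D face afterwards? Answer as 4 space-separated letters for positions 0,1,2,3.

After move 1 (F'): F=GGGG U=WWRR R=YRYR D=OOYY L=OWOW
After move 2 (F'): F=GGGG U=WWYY R=OROR D=WWYY L=OROR
After move 3 (F'): F=GGGG U=WWOO R=WRWR D=RRYY L=OYOY
After move 4 (F'): F=GGGG U=WWWW R=RRRR D=YYYY L=OOOO
After move 5 (U): U=WWWW F=RRGG R=BBRR B=OOBB L=GGOO
Query: D face = YYYY

Answer: Y Y Y Y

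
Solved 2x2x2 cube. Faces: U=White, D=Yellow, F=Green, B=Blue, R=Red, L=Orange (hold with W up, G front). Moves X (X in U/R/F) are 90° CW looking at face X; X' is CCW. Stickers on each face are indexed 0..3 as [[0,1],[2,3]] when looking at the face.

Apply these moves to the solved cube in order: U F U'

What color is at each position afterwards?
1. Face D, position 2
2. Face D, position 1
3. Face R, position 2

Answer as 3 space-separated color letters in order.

After move 1 (U): U=WWWW F=RRGG R=BBRR B=OOBB L=GGOO
After move 2 (F): F=GRGR U=WWOG R=WBWR D=RBYY L=GYOY
After move 3 (U'): U=WGWO F=GYGR R=GRWR B=WBBB L=OOOY
Query 1: D[2] = Y
Query 2: D[1] = B
Query 3: R[2] = W

Answer: Y B W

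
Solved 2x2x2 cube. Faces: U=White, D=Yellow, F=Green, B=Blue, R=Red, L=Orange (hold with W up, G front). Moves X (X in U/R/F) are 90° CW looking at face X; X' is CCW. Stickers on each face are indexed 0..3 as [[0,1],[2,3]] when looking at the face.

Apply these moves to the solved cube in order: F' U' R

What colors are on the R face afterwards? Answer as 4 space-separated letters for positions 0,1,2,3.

Answer: Y G R G

Derivation:
After move 1 (F'): F=GGGG U=WWRR R=YRYR D=OOYY L=OWOW
After move 2 (U'): U=WRWR F=OWGG R=GGYR B=YRBB L=BBOW
After move 3 (R): R=YGRG U=WWWG F=OOGY D=OBYY B=RRRB
Query: R face = YGRG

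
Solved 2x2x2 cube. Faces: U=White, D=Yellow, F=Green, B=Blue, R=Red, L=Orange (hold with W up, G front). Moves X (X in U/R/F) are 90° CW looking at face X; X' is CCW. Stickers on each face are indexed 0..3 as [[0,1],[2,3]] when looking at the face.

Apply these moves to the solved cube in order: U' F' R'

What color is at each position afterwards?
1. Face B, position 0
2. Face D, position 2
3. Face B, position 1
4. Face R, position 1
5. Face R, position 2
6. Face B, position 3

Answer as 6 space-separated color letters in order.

After move 1 (U'): U=WWWW F=OOGG R=GGRR B=RRBB L=BBOO
After move 2 (F'): F=OGOG U=WWGR R=YGYR D=BOYY L=BWOW
After move 3 (R'): R=GRYY U=WBGR F=OWOR D=BGYG B=YROB
Query 1: B[0] = Y
Query 2: D[2] = Y
Query 3: B[1] = R
Query 4: R[1] = R
Query 5: R[2] = Y
Query 6: B[3] = B

Answer: Y Y R R Y B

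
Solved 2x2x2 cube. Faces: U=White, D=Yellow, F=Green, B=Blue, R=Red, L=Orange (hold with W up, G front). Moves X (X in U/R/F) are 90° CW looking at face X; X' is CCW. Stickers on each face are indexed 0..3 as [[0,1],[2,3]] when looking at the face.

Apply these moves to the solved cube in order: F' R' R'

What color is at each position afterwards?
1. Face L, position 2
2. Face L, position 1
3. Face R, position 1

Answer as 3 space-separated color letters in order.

Answer: O W Y

Derivation:
After move 1 (F'): F=GGGG U=WWRR R=YRYR D=OOYY L=OWOW
After move 2 (R'): R=RRYY U=WBRB F=GWGR D=OGYG B=YBOB
After move 3 (R'): R=RYRY U=WORY F=GBGB D=OWYR B=GBGB
Query 1: L[2] = O
Query 2: L[1] = W
Query 3: R[1] = Y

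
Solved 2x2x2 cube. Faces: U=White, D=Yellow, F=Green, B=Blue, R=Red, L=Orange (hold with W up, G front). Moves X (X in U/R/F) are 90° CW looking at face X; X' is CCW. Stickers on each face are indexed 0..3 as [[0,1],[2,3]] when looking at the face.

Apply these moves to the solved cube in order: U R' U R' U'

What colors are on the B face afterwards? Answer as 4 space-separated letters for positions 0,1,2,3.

Answer: O R R B

Derivation:
After move 1 (U): U=WWWW F=RRGG R=BBRR B=OOBB L=GGOO
After move 2 (R'): R=BRBR U=WBWO F=RWGW D=YRYG B=YOYB
After move 3 (U): U=WWOB F=BRGW R=YOBR B=GGYB L=RWOO
After move 4 (R'): R=ORYB U=WYOG F=BWGB D=YRYW B=GGRB
After move 5 (U'): U=YGWO F=RWGB R=BWYB B=ORRB L=GGOO
Query: B face = ORRB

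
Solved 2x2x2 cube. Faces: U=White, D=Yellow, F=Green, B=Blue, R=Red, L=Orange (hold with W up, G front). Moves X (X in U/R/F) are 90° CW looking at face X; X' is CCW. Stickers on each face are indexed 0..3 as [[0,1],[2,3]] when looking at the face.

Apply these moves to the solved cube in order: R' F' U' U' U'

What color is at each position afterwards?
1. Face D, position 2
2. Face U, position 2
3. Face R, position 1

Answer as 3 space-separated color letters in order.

Answer: Y R B

Derivation:
After move 1 (R'): R=RRRR U=WBWB F=GWGW D=YGYG B=YBYB
After move 2 (F'): F=WWGG U=WBRR R=GRYR D=OOYG L=OBOW
After move 3 (U'): U=BRWR F=OBGG R=WWYR B=GRYB L=YBOW
After move 4 (U'): U=RRBW F=YBGG R=OBYR B=WWYB L=GROW
After move 5 (U'): U=RWRB F=GRGG R=YBYR B=OBYB L=WWOW
Query 1: D[2] = Y
Query 2: U[2] = R
Query 3: R[1] = B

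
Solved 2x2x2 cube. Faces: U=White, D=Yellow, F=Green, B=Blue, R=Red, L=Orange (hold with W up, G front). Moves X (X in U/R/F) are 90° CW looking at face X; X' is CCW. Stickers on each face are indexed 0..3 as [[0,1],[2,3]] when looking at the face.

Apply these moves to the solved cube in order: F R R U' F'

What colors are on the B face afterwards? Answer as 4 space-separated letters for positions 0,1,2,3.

After move 1 (F): F=GGGG U=WWOO R=WRWR D=RRYY L=OYOY
After move 2 (R): R=WWRR U=WGOG F=GRGY D=RBYB B=OBWB
After move 3 (R): R=RWRW U=WROY F=GBGB D=RWYO B=GBGB
After move 4 (U'): U=RYWO F=OYGB R=GBRW B=RWGB L=GBOY
After move 5 (F'): F=YBOG U=RYGR R=WBRW D=BYYO L=GOOW
Query: B face = RWGB

Answer: R W G B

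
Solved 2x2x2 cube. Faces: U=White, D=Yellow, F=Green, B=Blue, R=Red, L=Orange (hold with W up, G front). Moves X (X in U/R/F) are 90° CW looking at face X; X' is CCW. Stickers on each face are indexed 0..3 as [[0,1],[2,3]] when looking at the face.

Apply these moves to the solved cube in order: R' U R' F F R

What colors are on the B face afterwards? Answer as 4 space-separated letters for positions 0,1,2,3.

After move 1 (R'): R=RRRR U=WBWB F=GWGW D=YGYG B=YBYB
After move 2 (U): U=WWBB F=RRGW R=YBRR B=OOYB L=GWOO
After move 3 (R'): R=BRYR U=WYBO F=RWGB D=YRYW B=GOGB
After move 4 (F): F=GRBW U=WYOW R=BROR D=YBYW L=GYOR
After move 5 (F): F=BGWR U=WYRY R=ORWR D=OBYW L=GYOB
After move 6 (R): R=WORR U=WGRR F=BBWW D=OGYG B=YOYB
Query: B face = YOYB

Answer: Y O Y B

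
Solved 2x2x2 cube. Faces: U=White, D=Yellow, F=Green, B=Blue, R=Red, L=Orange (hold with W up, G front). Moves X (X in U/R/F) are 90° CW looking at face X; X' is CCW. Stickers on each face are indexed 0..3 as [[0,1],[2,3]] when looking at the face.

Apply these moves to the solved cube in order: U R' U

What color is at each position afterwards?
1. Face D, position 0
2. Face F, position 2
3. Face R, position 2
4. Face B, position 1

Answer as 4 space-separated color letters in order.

Answer: Y G B G

Derivation:
After move 1 (U): U=WWWW F=RRGG R=BBRR B=OOBB L=GGOO
After move 2 (R'): R=BRBR U=WBWO F=RWGW D=YRYG B=YOYB
After move 3 (U): U=WWOB F=BRGW R=YOBR B=GGYB L=RWOO
Query 1: D[0] = Y
Query 2: F[2] = G
Query 3: R[2] = B
Query 4: B[1] = G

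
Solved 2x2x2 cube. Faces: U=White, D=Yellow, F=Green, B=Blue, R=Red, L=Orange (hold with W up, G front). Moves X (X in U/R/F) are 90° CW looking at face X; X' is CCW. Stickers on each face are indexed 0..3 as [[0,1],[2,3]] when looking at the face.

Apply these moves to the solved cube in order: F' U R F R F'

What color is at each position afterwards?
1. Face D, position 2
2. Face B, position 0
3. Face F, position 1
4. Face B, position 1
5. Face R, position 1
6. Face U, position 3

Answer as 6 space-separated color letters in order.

Answer: Y G O W R B

Derivation:
After move 1 (F'): F=GGGG U=WWRR R=YRYR D=OOYY L=OWOW
After move 2 (U): U=RWRW F=YRGG R=BBYR B=OWBB L=GGOW
After move 3 (R): R=YBRB U=RRRG F=YOGY D=OBYO B=WWWB
After move 4 (F): F=GYYO U=RRWG R=RBGB D=RYYO L=GOOB
After move 5 (R): R=GRBB U=RYWO F=GYYO D=RWYW B=GWRB
After move 6 (F'): F=YOGY U=RYGB R=WRRB D=OBYW L=GOOW
Query 1: D[2] = Y
Query 2: B[0] = G
Query 3: F[1] = O
Query 4: B[1] = W
Query 5: R[1] = R
Query 6: U[3] = B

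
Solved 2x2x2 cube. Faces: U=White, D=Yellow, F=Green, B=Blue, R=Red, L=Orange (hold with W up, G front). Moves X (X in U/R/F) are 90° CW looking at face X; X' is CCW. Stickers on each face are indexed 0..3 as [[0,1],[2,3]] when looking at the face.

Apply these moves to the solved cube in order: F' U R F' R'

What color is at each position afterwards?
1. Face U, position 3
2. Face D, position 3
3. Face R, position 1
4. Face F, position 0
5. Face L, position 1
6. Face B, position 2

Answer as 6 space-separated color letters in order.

After move 1 (F'): F=GGGG U=WWRR R=YRYR D=OOYY L=OWOW
After move 2 (U): U=RWRW F=YRGG R=BBYR B=OWBB L=GGOW
After move 3 (R): R=YBRB U=RRRG F=YOGY D=OBYO B=WWWB
After move 4 (F'): F=OYYG U=RRYR R=BBOB D=GWYO L=GGOR
After move 5 (R'): R=BBBO U=RWYW F=ORYR D=GYYG B=OWWB
Query 1: U[3] = W
Query 2: D[3] = G
Query 3: R[1] = B
Query 4: F[0] = O
Query 5: L[1] = G
Query 6: B[2] = W

Answer: W G B O G W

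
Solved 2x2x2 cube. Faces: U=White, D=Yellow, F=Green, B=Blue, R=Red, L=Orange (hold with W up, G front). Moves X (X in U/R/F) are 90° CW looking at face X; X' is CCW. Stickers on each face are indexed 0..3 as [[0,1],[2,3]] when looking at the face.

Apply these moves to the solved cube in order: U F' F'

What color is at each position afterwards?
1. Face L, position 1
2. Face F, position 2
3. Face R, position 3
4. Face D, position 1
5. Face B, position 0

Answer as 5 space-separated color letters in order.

After move 1 (U): U=WWWW F=RRGG R=BBRR B=OOBB L=GGOO
After move 2 (F'): F=RGRG U=WWBR R=YBYR D=GOYY L=GWOW
After move 3 (F'): F=GGRR U=WWYY R=OBGR D=WWYY L=GROB
Query 1: L[1] = R
Query 2: F[2] = R
Query 3: R[3] = R
Query 4: D[1] = W
Query 5: B[0] = O

Answer: R R R W O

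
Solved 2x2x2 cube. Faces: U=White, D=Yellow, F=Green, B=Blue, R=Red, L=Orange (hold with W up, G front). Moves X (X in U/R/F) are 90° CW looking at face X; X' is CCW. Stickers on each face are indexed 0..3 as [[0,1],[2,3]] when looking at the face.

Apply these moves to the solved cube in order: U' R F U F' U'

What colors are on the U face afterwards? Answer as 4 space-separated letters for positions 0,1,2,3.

Answer: W G O W

Derivation:
After move 1 (U'): U=WWWW F=OOGG R=GGRR B=RRBB L=BBOO
After move 2 (R): R=RGRG U=WOWG F=OYGY D=YBYR B=WRWB
After move 3 (F): F=GOYY U=WOOB R=WGGG D=RRYR L=BYOB
After move 4 (U): U=OWBO F=WGYY R=WRGG B=BYWB L=GOOB
After move 5 (F'): F=GYWY U=OWWG R=RRRG D=OBYR L=GOOB
After move 6 (U'): U=WGOW F=GOWY R=GYRG B=RRWB L=BYOB
Query: U face = WGOW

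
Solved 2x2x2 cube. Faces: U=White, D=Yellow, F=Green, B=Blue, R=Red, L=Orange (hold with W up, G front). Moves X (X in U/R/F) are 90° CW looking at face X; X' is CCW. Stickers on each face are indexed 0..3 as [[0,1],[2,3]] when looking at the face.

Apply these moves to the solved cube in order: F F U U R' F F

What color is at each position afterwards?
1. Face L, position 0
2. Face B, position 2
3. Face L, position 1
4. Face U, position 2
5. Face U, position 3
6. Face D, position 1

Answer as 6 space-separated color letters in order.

After move 1 (F): F=GGGG U=WWOO R=WRWR D=RRYY L=OYOY
After move 2 (F): F=GGGG U=WWYY R=OROR D=WWYY L=OROR
After move 3 (U): U=YWYW F=ORGG R=BBOR B=ORBB L=GGOR
After move 4 (U): U=YYWW F=BBGG R=OROR B=GGBB L=OROR
After move 5 (R'): R=RROO U=YBWG F=BYGW D=WBYG B=YGWB
After move 6 (F): F=GBWY U=YBRR R=WRGO D=ORYG L=OWOB
After move 7 (F): F=WGYB U=YBBW R=RRRO D=GWYG L=OOOR
Query 1: L[0] = O
Query 2: B[2] = W
Query 3: L[1] = O
Query 4: U[2] = B
Query 5: U[3] = W
Query 6: D[1] = W

Answer: O W O B W W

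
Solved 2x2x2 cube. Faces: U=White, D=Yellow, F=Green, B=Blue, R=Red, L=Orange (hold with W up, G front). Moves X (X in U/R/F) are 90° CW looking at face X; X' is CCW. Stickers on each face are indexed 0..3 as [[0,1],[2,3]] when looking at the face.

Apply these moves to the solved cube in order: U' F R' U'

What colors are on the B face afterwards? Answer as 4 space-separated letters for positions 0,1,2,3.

Answer: G R G B

Derivation:
After move 1 (U'): U=WWWW F=OOGG R=GGRR B=RRBB L=BBOO
After move 2 (F): F=GOGO U=WWOB R=WGWR D=RGYY L=BYOY
After move 3 (R'): R=GRWW U=WBOR F=GWGB D=ROYO B=YRGB
After move 4 (U'): U=BRWO F=BYGB R=GWWW B=GRGB L=YROY
Query: B face = GRGB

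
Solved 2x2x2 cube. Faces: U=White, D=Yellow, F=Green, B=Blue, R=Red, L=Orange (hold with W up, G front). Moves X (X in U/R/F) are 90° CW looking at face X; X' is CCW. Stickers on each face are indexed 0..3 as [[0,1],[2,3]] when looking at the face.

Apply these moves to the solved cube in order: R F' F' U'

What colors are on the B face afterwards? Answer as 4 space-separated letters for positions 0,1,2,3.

After move 1 (R): R=RRRR U=WGWG F=GYGY D=YBYB B=WBWB
After move 2 (F'): F=YYGG U=WGRR R=BRYR D=OOYB L=OGOW
After move 3 (F'): F=YGYG U=WGBY R=OROR D=GWYB L=OROR
After move 4 (U'): U=GYWB F=ORYG R=YGOR B=ORWB L=WBOR
Query: B face = ORWB

Answer: O R W B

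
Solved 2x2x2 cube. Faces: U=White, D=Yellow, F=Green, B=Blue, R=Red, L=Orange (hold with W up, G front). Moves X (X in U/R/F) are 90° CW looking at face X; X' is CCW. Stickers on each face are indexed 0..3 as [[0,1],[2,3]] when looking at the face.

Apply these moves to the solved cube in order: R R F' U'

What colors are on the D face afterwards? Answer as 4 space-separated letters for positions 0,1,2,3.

After move 1 (R): R=RRRR U=WGWG F=GYGY D=YBYB B=WBWB
After move 2 (R): R=RRRR U=WYWY F=GBGB D=YWYW B=GBGB
After move 3 (F'): F=BBGG U=WYRR R=WRYR D=OOYW L=OYOW
After move 4 (U'): U=YRWR F=OYGG R=BBYR B=WRGB L=GBOW
Query: D face = OOYW

Answer: O O Y W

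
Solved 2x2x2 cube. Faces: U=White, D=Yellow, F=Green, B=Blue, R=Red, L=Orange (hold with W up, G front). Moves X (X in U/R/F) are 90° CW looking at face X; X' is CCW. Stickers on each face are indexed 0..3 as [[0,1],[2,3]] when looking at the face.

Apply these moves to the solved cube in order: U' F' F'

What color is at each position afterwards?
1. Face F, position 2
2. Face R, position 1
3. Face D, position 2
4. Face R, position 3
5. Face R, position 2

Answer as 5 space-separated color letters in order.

After move 1 (U'): U=WWWW F=OOGG R=GGRR B=RRBB L=BBOO
After move 2 (F'): F=OGOG U=WWGR R=YGYR D=BOYY L=BWOW
After move 3 (F'): F=GGOO U=WWYY R=OGBR D=WWYY L=BROG
Query 1: F[2] = O
Query 2: R[1] = G
Query 3: D[2] = Y
Query 4: R[3] = R
Query 5: R[2] = B

Answer: O G Y R B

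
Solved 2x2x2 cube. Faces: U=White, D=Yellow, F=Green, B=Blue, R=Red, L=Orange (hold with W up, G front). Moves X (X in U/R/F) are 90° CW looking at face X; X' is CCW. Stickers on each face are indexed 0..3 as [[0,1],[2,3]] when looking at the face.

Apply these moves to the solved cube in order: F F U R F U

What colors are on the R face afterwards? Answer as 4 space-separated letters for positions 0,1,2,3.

Answer: W R G B

Derivation:
After move 1 (F): F=GGGG U=WWOO R=WRWR D=RRYY L=OYOY
After move 2 (F): F=GGGG U=WWYY R=OROR D=WWYY L=OROR
After move 3 (U): U=YWYW F=ORGG R=BBOR B=ORBB L=GGOR
After move 4 (R): R=OBRB U=YRYG F=OWGY D=WBYO B=WRWB
After move 5 (F): F=GOYW U=YRRG R=YBGB D=ROYO L=GWOB
After move 6 (U): U=RYGR F=YBYW R=WRGB B=GWWB L=GOOB
Query: R face = WRGB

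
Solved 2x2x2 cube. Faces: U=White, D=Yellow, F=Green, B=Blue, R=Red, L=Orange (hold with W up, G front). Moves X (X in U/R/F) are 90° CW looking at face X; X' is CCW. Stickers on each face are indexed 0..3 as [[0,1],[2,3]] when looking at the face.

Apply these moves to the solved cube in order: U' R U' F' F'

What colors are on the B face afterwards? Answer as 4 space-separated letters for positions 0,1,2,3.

Answer: R G W B

Derivation:
After move 1 (U'): U=WWWW F=OOGG R=GGRR B=RRBB L=BBOO
After move 2 (R): R=RGRG U=WOWG F=OYGY D=YBYR B=WRWB
After move 3 (U'): U=OGWW F=BBGY R=OYRG B=RGWB L=WROO
After move 4 (F'): F=BYBG U=OGOR R=BYYG D=ROYR L=WWOW
After move 5 (F'): F=YGBB U=OGBY R=OYRG D=WWYR L=WROO
Query: B face = RGWB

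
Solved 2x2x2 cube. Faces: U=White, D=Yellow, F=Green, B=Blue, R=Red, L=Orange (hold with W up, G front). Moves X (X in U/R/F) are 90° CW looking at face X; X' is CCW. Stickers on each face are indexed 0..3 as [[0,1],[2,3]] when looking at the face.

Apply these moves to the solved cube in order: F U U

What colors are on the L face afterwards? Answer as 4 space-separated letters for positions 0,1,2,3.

Answer: W R O Y

Derivation:
After move 1 (F): F=GGGG U=WWOO R=WRWR D=RRYY L=OYOY
After move 2 (U): U=OWOW F=WRGG R=BBWR B=OYBB L=GGOY
After move 3 (U): U=OOWW F=BBGG R=OYWR B=GGBB L=WROY
Query: L face = WROY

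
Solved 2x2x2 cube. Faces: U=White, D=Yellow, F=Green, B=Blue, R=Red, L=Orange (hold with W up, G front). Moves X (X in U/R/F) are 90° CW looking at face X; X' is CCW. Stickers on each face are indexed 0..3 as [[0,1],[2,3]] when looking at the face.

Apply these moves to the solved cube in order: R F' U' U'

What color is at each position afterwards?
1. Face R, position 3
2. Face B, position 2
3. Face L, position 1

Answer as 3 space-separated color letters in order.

After move 1 (R): R=RRRR U=WGWG F=GYGY D=YBYB B=WBWB
After move 2 (F'): F=YYGG U=WGRR R=BRYR D=OOYB L=OGOW
After move 3 (U'): U=GRWR F=OGGG R=YYYR B=BRWB L=WBOW
After move 4 (U'): U=RRGW F=WBGG R=OGYR B=YYWB L=BROW
Query 1: R[3] = R
Query 2: B[2] = W
Query 3: L[1] = R

Answer: R W R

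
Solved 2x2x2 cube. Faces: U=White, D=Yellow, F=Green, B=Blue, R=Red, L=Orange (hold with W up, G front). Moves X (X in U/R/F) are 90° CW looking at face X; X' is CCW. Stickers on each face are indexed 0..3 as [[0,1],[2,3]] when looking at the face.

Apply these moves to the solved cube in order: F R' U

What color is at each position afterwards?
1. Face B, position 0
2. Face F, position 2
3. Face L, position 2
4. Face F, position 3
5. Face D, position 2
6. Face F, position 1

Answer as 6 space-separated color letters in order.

Answer: O G O O Y R

Derivation:
After move 1 (F): F=GGGG U=WWOO R=WRWR D=RRYY L=OYOY
After move 2 (R'): R=RRWW U=WBOB F=GWGO D=RGYG B=YBRB
After move 3 (U): U=OWBB F=RRGO R=YBWW B=OYRB L=GWOY
Query 1: B[0] = O
Query 2: F[2] = G
Query 3: L[2] = O
Query 4: F[3] = O
Query 5: D[2] = Y
Query 6: F[1] = R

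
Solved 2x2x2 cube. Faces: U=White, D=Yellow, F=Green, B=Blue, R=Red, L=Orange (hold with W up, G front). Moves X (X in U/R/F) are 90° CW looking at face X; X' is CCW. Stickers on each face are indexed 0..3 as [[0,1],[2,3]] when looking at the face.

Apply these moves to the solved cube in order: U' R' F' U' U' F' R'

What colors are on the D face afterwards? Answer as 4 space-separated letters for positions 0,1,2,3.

Answer: R G Y O

Derivation:
After move 1 (U'): U=WWWW F=OOGG R=GGRR B=RRBB L=BBOO
After move 2 (R'): R=GRGR U=WBWR F=OWGW D=YOYG B=YRYB
After move 3 (F'): F=WWOG U=WBGG R=ORYR D=BOYG L=BROW
After move 4 (U'): U=BGWG F=BROG R=WWYR B=ORYB L=YROW
After move 5 (U'): U=GGBW F=YROG R=BRYR B=WWYB L=OROW
After move 6 (F'): F=RGYO U=GGBY R=ORBR D=RWYG L=OWOB
After move 7 (R'): R=RROB U=GYBW F=RGYY D=RGYO B=GWWB
Query: D face = RGYO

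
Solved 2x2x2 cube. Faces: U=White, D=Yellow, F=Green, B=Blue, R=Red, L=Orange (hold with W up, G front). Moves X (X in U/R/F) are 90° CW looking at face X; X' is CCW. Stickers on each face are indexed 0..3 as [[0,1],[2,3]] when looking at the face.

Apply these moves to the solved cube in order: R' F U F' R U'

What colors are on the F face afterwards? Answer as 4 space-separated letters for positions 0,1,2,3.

After move 1 (R'): R=RRRR U=WBWB F=GWGW D=YGYG B=YBYB
After move 2 (F): F=GGWW U=WBOO R=WRBR D=RRYG L=OYOG
After move 3 (U): U=OWOB F=WRWW R=YBBR B=OYYB L=GGOG
After move 4 (F'): F=RWWW U=OWYB R=RBRR D=GGYG L=GBOO
After move 5 (R): R=RRRB U=OWYW F=RGWG D=GYYO B=BYWB
After move 6 (U'): U=WWOY F=GBWG R=RGRB B=RRWB L=BYOO
Query: F face = GBWG

Answer: G B W G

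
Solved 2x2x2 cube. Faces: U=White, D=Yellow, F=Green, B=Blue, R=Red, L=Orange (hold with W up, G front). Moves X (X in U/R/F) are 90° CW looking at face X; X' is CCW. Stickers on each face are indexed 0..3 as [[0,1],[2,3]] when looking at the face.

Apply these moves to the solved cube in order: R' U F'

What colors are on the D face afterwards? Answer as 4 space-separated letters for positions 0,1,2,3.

Answer: W O Y G

Derivation:
After move 1 (R'): R=RRRR U=WBWB F=GWGW D=YGYG B=YBYB
After move 2 (U): U=WWBB F=RRGW R=YBRR B=OOYB L=GWOO
After move 3 (F'): F=RWRG U=WWYR R=GBYR D=WOYG L=GBOB
Query: D face = WOYG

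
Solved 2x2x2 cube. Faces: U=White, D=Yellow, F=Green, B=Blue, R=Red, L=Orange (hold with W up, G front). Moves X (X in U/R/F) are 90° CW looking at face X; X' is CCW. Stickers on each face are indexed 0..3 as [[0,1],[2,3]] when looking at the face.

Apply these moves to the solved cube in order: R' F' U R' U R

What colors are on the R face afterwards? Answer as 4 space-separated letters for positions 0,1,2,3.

Answer: Y G Y B

Derivation:
After move 1 (R'): R=RRRR U=WBWB F=GWGW D=YGYG B=YBYB
After move 2 (F'): F=WWGG U=WBRR R=GRYR D=OOYG L=OBOW
After move 3 (U): U=RWRB F=GRGG R=YBYR B=OBYB L=WWOW
After move 4 (R'): R=BRYY U=RYRO F=GWGB D=ORYG B=GBOB
After move 5 (U): U=RROY F=BRGB R=GBYY B=WWOB L=GWOW
After move 6 (R): R=YGYB U=RROB F=BRGG D=OOYW B=YWRB
Query: R face = YGYB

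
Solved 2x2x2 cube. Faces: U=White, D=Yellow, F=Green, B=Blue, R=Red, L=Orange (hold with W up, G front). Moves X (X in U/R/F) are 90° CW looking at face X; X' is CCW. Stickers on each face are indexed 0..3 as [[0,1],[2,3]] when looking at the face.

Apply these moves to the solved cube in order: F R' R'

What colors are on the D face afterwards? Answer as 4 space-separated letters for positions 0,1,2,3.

After move 1 (F): F=GGGG U=WWOO R=WRWR D=RRYY L=OYOY
After move 2 (R'): R=RRWW U=WBOB F=GWGO D=RGYG B=YBRB
After move 3 (R'): R=RWRW U=WROY F=GBGB D=RWYO B=GBGB
Query: D face = RWYO

Answer: R W Y O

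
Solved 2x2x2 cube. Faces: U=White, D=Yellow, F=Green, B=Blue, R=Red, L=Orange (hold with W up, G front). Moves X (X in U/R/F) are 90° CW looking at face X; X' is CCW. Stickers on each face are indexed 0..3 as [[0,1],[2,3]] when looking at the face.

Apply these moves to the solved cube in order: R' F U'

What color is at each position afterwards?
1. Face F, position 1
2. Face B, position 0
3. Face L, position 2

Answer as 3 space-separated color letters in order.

Answer: Y W O

Derivation:
After move 1 (R'): R=RRRR U=WBWB F=GWGW D=YGYG B=YBYB
After move 2 (F): F=GGWW U=WBOO R=WRBR D=RRYG L=OYOG
After move 3 (U'): U=BOWO F=OYWW R=GGBR B=WRYB L=YBOG
Query 1: F[1] = Y
Query 2: B[0] = W
Query 3: L[2] = O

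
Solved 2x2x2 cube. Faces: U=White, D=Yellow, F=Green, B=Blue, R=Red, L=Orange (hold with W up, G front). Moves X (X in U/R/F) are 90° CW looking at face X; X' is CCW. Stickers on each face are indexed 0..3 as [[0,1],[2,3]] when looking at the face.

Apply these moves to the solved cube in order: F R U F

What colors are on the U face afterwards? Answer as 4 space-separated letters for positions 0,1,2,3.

After move 1 (F): F=GGGG U=WWOO R=WRWR D=RRYY L=OYOY
After move 2 (R): R=WWRR U=WGOG F=GRGY D=RBYB B=OBWB
After move 3 (U): U=OWGG F=WWGY R=OBRR B=OYWB L=GROY
After move 4 (F): F=GWYW U=OWYR R=GBGR D=ROYB L=GROB
Query: U face = OWYR

Answer: O W Y R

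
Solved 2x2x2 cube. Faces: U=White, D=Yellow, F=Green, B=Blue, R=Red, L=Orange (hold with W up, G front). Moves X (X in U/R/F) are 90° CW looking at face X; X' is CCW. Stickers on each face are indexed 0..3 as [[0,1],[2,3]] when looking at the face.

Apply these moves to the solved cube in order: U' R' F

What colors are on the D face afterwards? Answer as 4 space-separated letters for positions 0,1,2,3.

After move 1 (U'): U=WWWW F=OOGG R=GGRR B=RRBB L=BBOO
After move 2 (R'): R=GRGR U=WBWR F=OWGW D=YOYG B=YRYB
After move 3 (F): F=GOWW U=WBOB R=WRRR D=GGYG L=BYOO
Query: D face = GGYG

Answer: G G Y G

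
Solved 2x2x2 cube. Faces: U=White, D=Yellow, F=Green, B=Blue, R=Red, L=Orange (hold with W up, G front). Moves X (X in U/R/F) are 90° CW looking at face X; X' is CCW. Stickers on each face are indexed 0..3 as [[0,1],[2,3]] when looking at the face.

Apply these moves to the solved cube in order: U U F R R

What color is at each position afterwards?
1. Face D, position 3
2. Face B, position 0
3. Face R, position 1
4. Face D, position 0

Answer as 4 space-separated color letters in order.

Answer: R B W R

Derivation:
After move 1 (U): U=WWWW F=RRGG R=BBRR B=OOBB L=GGOO
After move 2 (U): U=WWWW F=BBGG R=OORR B=GGBB L=RROO
After move 3 (F): F=GBGB U=WWOR R=WOWR D=ROYY L=RYOY
After move 4 (R): R=WWRO U=WBOB F=GOGY D=RBYG B=RGWB
After move 5 (R): R=RWOW U=WOOY F=GBGG D=RWYR B=BGBB
Query 1: D[3] = R
Query 2: B[0] = B
Query 3: R[1] = W
Query 4: D[0] = R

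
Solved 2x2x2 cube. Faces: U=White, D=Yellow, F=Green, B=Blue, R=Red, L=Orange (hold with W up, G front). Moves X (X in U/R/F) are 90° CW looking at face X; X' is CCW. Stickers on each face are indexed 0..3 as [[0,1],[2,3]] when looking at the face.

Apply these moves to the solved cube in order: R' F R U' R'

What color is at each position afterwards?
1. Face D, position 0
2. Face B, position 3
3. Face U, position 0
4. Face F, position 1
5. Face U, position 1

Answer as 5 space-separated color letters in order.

Answer: R B G W B

Derivation:
After move 1 (R'): R=RRRR U=WBWB F=GWGW D=YGYG B=YBYB
After move 2 (F): F=GGWW U=WBOO R=WRBR D=RRYG L=OYOG
After move 3 (R): R=BWRR U=WGOW F=GRWG D=RYYY B=OBBB
After move 4 (U'): U=GWWO F=OYWG R=GRRR B=BWBB L=OBOG
After move 5 (R'): R=RRGR U=GBWB F=OWWO D=RYYG B=YWYB
Query 1: D[0] = R
Query 2: B[3] = B
Query 3: U[0] = G
Query 4: F[1] = W
Query 5: U[1] = B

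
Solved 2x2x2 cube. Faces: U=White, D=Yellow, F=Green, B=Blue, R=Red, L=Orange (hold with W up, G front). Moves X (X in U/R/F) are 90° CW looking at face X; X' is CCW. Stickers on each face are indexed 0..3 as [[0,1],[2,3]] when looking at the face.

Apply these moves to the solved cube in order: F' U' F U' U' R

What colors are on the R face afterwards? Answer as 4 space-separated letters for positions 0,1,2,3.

After move 1 (F'): F=GGGG U=WWRR R=YRYR D=OOYY L=OWOW
After move 2 (U'): U=WRWR F=OWGG R=GGYR B=YRBB L=BBOW
After move 3 (F): F=GOGW U=WRWB R=WGRR D=YGYY L=BOOO
After move 4 (U'): U=RBWW F=BOGW R=GORR B=WGBB L=YROO
After move 5 (U'): U=BWRW F=YRGW R=BORR B=GOBB L=WGOO
After move 6 (R): R=RBRO U=BRRW F=YGGY D=YBYG B=WOWB
Query: R face = RBRO

Answer: R B R O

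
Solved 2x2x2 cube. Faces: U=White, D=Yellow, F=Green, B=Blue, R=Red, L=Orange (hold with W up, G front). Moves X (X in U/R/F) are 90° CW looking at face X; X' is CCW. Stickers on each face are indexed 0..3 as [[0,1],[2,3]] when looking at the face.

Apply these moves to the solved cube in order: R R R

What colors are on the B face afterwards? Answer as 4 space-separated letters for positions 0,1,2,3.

After move 1 (R): R=RRRR U=WGWG F=GYGY D=YBYB B=WBWB
After move 2 (R): R=RRRR U=WYWY F=GBGB D=YWYW B=GBGB
After move 3 (R): R=RRRR U=WBWB F=GWGW D=YGYG B=YBYB
Query: B face = YBYB

Answer: Y B Y B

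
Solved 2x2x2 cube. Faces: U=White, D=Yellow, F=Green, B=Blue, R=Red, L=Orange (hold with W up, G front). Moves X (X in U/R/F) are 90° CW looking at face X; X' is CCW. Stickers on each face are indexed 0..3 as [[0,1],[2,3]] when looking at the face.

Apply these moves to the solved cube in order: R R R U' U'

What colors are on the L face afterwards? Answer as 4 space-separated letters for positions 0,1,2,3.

Answer: R R O O

Derivation:
After move 1 (R): R=RRRR U=WGWG F=GYGY D=YBYB B=WBWB
After move 2 (R): R=RRRR U=WYWY F=GBGB D=YWYW B=GBGB
After move 3 (R): R=RRRR U=WBWB F=GWGW D=YGYG B=YBYB
After move 4 (U'): U=BBWW F=OOGW R=GWRR B=RRYB L=YBOO
After move 5 (U'): U=BWBW F=YBGW R=OORR B=GWYB L=RROO
Query: L face = RROO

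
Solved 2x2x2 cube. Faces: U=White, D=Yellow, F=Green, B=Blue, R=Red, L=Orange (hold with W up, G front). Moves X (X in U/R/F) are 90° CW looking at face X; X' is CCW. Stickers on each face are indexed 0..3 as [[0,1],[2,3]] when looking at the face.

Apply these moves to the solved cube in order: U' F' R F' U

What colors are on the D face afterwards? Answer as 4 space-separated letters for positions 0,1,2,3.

Answer: W W Y R

Derivation:
After move 1 (U'): U=WWWW F=OOGG R=GGRR B=RRBB L=BBOO
After move 2 (F'): F=OGOG U=WWGR R=YGYR D=BOYY L=BWOW
After move 3 (R): R=YYRG U=WGGG F=OOOY D=BBYR B=RRWB
After move 4 (F'): F=OYOO U=WGYR R=BYBG D=WWYR L=BGOG
After move 5 (U): U=YWRG F=BYOO R=RRBG B=BGWB L=OYOG
Query: D face = WWYR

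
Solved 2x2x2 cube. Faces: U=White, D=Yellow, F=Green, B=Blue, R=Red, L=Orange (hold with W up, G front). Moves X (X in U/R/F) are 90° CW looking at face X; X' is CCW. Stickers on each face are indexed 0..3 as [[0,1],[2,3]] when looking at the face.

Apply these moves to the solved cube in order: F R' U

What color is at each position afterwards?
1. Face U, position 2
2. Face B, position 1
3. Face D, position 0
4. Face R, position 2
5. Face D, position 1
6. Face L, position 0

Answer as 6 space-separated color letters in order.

After move 1 (F): F=GGGG U=WWOO R=WRWR D=RRYY L=OYOY
After move 2 (R'): R=RRWW U=WBOB F=GWGO D=RGYG B=YBRB
After move 3 (U): U=OWBB F=RRGO R=YBWW B=OYRB L=GWOY
Query 1: U[2] = B
Query 2: B[1] = Y
Query 3: D[0] = R
Query 4: R[2] = W
Query 5: D[1] = G
Query 6: L[0] = G

Answer: B Y R W G G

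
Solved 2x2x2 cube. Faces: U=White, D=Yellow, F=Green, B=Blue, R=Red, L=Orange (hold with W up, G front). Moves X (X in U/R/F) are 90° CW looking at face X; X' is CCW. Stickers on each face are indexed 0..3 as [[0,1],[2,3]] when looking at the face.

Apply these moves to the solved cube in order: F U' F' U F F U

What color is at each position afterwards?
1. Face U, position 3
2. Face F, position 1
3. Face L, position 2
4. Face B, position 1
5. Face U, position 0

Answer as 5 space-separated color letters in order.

After move 1 (F): F=GGGG U=WWOO R=WRWR D=RRYY L=OYOY
After move 2 (U'): U=WOWO F=OYGG R=GGWR B=WRBB L=BBOY
After move 3 (F'): F=YGOG U=WOGW R=RGRR D=BYYY L=BOOW
After move 4 (U): U=GWWO F=RGOG R=WRRR B=BOBB L=YGOW
After move 5 (F): F=ORGG U=GWWG R=WROR D=RWYY L=YBOY
After move 6 (F): F=GOGR U=GWYB R=WRGR D=OWYY L=YROW
After move 7 (U): U=YGBW F=WRGR R=BOGR B=YRBB L=GOOW
Query 1: U[3] = W
Query 2: F[1] = R
Query 3: L[2] = O
Query 4: B[1] = R
Query 5: U[0] = Y

Answer: W R O R Y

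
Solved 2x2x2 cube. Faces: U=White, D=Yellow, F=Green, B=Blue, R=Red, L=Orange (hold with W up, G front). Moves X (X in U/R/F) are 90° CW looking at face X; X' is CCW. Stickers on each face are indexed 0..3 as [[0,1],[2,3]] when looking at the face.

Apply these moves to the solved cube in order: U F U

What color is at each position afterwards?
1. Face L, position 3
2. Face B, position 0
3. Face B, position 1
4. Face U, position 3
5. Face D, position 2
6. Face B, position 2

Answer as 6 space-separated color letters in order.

After move 1 (U): U=WWWW F=RRGG R=BBRR B=OOBB L=GGOO
After move 2 (F): F=GRGR U=WWOG R=WBWR D=RBYY L=GYOY
After move 3 (U): U=OWGW F=WBGR R=OOWR B=GYBB L=GROY
Query 1: L[3] = Y
Query 2: B[0] = G
Query 3: B[1] = Y
Query 4: U[3] = W
Query 5: D[2] = Y
Query 6: B[2] = B

Answer: Y G Y W Y B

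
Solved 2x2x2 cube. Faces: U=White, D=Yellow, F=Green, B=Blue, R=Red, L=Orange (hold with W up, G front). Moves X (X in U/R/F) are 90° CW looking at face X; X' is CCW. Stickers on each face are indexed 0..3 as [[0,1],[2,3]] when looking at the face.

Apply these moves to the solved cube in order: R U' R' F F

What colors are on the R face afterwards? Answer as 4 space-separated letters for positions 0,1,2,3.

Answer: O R B R

Derivation:
After move 1 (R): R=RRRR U=WGWG F=GYGY D=YBYB B=WBWB
After move 2 (U'): U=GGWW F=OOGY R=GYRR B=RRWB L=WBOO
After move 3 (R'): R=YRGR U=GWWR F=OGGW D=YOYY B=BRBB
After move 4 (F): F=GOWG U=GWOB R=WRRR D=GYYY L=WYOO
After move 5 (F): F=WGGO U=GWOY R=ORBR D=RWYY L=WGOY
Query: R face = ORBR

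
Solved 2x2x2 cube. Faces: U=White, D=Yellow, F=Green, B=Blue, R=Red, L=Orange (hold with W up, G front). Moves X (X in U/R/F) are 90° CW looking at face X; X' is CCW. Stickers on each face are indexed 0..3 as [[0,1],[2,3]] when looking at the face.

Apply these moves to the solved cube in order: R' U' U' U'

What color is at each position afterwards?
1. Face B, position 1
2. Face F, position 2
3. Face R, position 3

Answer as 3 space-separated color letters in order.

Answer: O G R

Derivation:
After move 1 (R'): R=RRRR U=WBWB F=GWGW D=YGYG B=YBYB
After move 2 (U'): U=BBWW F=OOGW R=GWRR B=RRYB L=YBOO
After move 3 (U'): U=BWBW F=YBGW R=OORR B=GWYB L=RROO
After move 4 (U'): U=WWBB F=RRGW R=YBRR B=OOYB L=GWOO
Query 1: B[1] = O
Query 2: F[2] = G
Query 3: R[3] = R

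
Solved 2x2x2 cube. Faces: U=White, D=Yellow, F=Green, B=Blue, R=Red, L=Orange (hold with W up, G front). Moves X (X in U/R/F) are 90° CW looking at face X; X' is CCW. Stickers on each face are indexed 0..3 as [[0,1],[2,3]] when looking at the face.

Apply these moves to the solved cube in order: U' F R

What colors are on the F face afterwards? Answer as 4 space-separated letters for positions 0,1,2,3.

Answer: G G G Y

Derivation:
After move 1 (U'): U=WWWW F=OOGG R=GGRR B=RRBB L=BBOO
After move 2 (F): F=GOGO U=WWOB R=WGWR D=RGYY L=BYOY
After move 3 (R): R=WWRG U=WOOO F=GGGY D=RBYR B=BRWB
Query: F face = GGGY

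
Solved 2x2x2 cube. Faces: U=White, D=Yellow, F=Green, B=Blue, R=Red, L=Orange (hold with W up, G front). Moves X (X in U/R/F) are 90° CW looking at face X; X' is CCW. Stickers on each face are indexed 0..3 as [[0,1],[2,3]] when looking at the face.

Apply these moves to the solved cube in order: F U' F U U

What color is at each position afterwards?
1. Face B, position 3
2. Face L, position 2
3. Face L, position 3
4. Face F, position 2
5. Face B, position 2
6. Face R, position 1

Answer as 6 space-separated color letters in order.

After move 1 (F): F=GGGG U=WWOO R=WRWR D=RRYY L=OYOY
After move 2 (U'): U=WOWO F=OYGG R=GGWR B=WRBB L=BBOY
After move 3 (F): F=GOGY U=WOYB R=WGOR D=WGYY L=BROR
After move 4 (U): U=YWBO F=WGGY R=WROR B=BRBB L=GOOR
After move 5 (U): U=BYOW F=WRGY R=BROR B=GOBB L=WGOR
Query 1: B[3] = B
Query 2: L[2] = O
Query 3: L[3] = R
Query 4: F[2] = G
Query 5: B[2] = B
Query 6: R[1] = R

Answer: B O R G B R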